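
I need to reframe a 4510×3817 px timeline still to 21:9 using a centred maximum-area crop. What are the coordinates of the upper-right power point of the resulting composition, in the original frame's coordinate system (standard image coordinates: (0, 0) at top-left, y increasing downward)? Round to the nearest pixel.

4510/3817 < 21/9, so the 21:9 crop keeps the full width 4510 and trims height to 4510 × 9/21 = 1932.86 px.
Top offset = (3817 − 1932.86)/2 = 942.07 px; left offset = 0.
Upper-right is two-thirds across and one-third down within the crop:
x = 0.00 + 2 × 4510.00/3 ≈ 3007; y = 942.07 + 1 × 1932.86/3 ≈ 1586.

x = 3007 px, y = 1586 px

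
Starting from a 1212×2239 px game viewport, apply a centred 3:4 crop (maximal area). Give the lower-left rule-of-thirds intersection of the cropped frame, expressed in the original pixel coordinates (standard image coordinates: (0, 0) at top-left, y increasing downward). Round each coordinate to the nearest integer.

x = 404 px, y = 1389 px

1212/2239 < 3/4, so the 3:4 crop keeps the full width 1212 and trims height to 1212 × 4/3 = 1616.00 px.
Top offset = (2239 − 1616.00)/2 = 311.50 px; left offset = 0.
Lower-left is one-third across and two-thirds down within the crop:
x = 0.00 + 1 × 1212.00/3 ≈ 404; y = 311.50 + 2 × 1616.00/3 ≈ 1389.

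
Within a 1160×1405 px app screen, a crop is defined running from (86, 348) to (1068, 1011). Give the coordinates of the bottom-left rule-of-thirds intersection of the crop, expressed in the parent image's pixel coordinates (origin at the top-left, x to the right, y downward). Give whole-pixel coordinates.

Crop width = 1068 − 86 = 982 px; one third is 327.33 px.
Crop height = 1011 − 348 = 663 px; one third is 221.00 px.
The bottom-left point is one-third across and two-thirds down within the crop:
x = 86 + 1 × 327.33 ≈ 413; y = 348 + 2 × 221.00 ≈ 790.

x = 413 px, y = 790 px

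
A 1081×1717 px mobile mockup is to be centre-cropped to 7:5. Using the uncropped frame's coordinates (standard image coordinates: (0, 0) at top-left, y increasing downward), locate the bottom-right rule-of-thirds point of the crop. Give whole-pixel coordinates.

1081/1717 < 7/5, so the 7:5 crop keeps the full width 1081 and trims height to 1081 × 5/7 = 772.14 px.
Top offset = (1717 − 772.14)/2 = 472.43 px; left offset = 0.
Bottom-right is two-thirds across and two-thirds down within the crop:
x = 0.00 + 2 × 1081.00/3 ≈ 721; y = 472.43 + 2 × 772.14/3 ≈ 987.

x = 721 px, y = 987 px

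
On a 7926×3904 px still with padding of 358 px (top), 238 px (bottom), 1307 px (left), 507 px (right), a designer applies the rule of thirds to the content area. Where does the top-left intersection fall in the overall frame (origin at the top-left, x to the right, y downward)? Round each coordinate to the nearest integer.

Content width = 7926 − 1307 − 507 = 6112 px; content height = 3904 − 358 − 238 = 3308 px.
Top-left is one-third across and one-third down within the content area.
x = 1307 + 1 × 6112/3 = 1307 + 2037.33 ≈ 3344
y = 358 + 1 × 3308/3 = 358 + 1102.67 ≈ 1461

(3344, 1461)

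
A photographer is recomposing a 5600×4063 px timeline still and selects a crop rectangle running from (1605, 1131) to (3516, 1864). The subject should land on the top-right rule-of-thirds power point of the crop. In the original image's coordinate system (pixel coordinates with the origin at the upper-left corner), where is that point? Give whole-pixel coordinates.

x = 2879 px, y = 1375 px

Crop width = 3516 − 1605 = 1911 px; one third is 637.00 px.
Crop height = 1864 − 1131 = 733 px; one third is 244.33 px.
The top-right point is two-thirds across and one-third down within the crop:
x = 1605 + 2 × 637.00 ≈ 2879; y = 1131 + 1 × 244.33 ≈ 1375.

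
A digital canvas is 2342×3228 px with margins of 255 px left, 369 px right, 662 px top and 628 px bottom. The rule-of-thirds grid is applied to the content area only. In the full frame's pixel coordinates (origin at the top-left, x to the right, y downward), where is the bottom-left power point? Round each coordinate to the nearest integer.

Content width = 2342 − 255 − 369 = 1718 px; content height = 3228 − 662 − 628 = 1938 px.
Bottom-left is one-third across and two-thirds down within the content area.
x = 255 + 1 × 1718/3 = 255 + 572.67 ≈ 828
y = 662 + 2 × 1938/3 = 662 + 1292.00 ≈ 1954

(828, 1954)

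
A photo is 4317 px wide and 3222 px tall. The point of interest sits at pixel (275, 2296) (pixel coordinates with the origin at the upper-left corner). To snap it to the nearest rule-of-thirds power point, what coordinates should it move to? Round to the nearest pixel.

Third lines: x ∈ {1439, 2878}, y ∈ {1074, 2148}.
275 is closer to x = 1439; 2296 is closer to y = 2148.
So the nearest intersection is the lower-left power point.

(1439, 2148)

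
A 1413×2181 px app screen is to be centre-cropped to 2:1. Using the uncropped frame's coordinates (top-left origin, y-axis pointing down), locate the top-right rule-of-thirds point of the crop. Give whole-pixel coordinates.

1413/2181 < 2/1, so the 2:1 crop keeps the full width 1413 and trims height to 1413 × 1/2 = 706.50 px.
Top offset = (2181 − 706.50)/2 = 737.25 px; left offset = 0.
Top-right is two-thirds across and one-third down within the crop:
x = 0.00 + 2 × 1413.00/3 ≈ 942; y = 737.25 + 1 × 706.50/3 ≈ 973.

(942, 973)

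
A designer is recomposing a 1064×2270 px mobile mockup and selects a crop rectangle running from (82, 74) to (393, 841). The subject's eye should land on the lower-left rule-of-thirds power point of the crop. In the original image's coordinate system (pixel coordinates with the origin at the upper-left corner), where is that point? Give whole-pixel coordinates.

Crop width = 393 − 82 = 311 px; one third is 103.67 px.
Crop height = 841 − 74 = 767 px; one third is 255.67 px.
The lower-left point is one-third across and two-thirds down within the crop:
x = 82 + 1 × 103.67 ≈ 186; y = 74 + 2 × 255.67 ≈ 585.

(186, 585)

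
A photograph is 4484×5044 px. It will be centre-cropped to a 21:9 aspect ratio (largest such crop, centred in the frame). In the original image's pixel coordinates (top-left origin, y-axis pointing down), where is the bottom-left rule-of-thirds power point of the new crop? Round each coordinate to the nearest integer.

x = 1495 px, y = 2842 px

4484/5044 < 21/9, so the 21:9 crop keeps the full width 4484 and trims height to 4484 × 9/21 = 1921.71 px.
Top offset = (5044 − 1921.71)/2 = 1561.14 px; left offset = 0.
Bottom-left is one-third across and two-thirds down within the crop:
x = 0.00 + 1 × 4484.00/3 ≈ 1495; y = 1561.14 + 2 × 1921.71/3 ≈ 2842.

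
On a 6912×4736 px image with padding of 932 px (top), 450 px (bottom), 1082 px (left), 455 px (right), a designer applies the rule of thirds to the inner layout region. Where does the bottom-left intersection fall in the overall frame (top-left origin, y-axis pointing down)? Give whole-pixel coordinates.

Content width = 6912 − 1082 − 455 = 5375 px; content height = 4736 − 932 − 450 = 3354 px.
Bottom-left is one-third across and two-thirds down within the inner layout region.
x = 1082 + 1 × 5375/3 = 1082 + 1791.67 ≈ 2874
y = 932 + 2 × 3354/3 = 932 + 2236.00 ≈ 3168

x = 2874 px, y = 3168 px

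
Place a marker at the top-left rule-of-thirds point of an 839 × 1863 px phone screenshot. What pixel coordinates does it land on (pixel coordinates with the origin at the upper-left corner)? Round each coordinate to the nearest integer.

The top-left point sits one-third of the way across and one-third of the way down.
x = 1 × 839/3 ≈ 280; y = 1 × 1863/3 ≈ 621.

x = 280 px, y = 621 px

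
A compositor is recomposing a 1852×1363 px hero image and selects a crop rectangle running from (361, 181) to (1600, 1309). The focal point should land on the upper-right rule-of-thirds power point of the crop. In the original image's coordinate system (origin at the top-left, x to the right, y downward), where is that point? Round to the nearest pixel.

(1187, 557)

Crop width = 1600 − 361 = 1239 px; one third is 413.00 px.
Crop height = 1309 − 181 = 1128 px; one third is 376.00 px.
The upper-right point is two-thirds across and one-third down within the crop:
x = 361 + 2 × 413.00 ≈ 1187; y = 181 + 1 × 376.00 ≈ 557.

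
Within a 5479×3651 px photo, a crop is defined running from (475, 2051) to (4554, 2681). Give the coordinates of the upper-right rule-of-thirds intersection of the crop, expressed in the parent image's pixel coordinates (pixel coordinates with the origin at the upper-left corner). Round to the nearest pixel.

(3194, 2261)

Crop width = 4554 − 475 = 4079 px; one third is 1359.67 px.
Crop height = 2681 − 2051 = 630 px; one third is 210.00 px.
The upper-right point is two-thirds across and one-third down within the crop:
x = 475 + 2 × 1359.67 ≈ 3194; y = 2051 + 1 × 210.00 ≈ 2261.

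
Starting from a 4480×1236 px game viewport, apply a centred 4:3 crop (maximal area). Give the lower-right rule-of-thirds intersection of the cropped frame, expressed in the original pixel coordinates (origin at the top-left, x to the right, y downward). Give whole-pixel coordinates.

x = 2515 px, y = 824 px

4480/1236 > 4/3, so the 4:3 crop keeps the full height 1236 and trims width to 1236 × 4/3 = 1648.00 px.
Left offset = (4480 − 1648.00)/2 = 1416.00 px; top offset = 0.
Lower-right is two-thirds across and two-thirds down within the crop:
x = 1416.00 + 2 × 1648.00/3 ≈ 2515; y = 0.00 + 2 × 1236.00/3 ≈ 824.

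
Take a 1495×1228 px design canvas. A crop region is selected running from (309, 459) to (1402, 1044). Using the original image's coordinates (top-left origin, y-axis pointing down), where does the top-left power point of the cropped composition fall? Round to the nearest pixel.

x = 673 px, y = 654 px

Crop width = 1402 − 309 = 1093 px; one third is 364.33 px.
Crop height = 1044 − 459 = 585 px; one third is 195.00 px.
The top-left point is one-third across and one-third down within the crop:
x = 309 + 1 × 364.33 ≈ 673; y = 459 + 1 × 195.00 ≈ 654.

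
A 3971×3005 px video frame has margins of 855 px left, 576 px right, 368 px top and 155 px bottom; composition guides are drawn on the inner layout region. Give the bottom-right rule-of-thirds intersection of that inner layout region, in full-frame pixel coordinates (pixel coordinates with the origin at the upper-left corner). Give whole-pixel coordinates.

Content width = 3971 − 855 − 576 = 2540 px; content height = 3005 − 368 − 155 = 2482 px.
Bottom-right is two-thirds across and two-thirds down within the inner layout region.
x = 855 + 2 × 2540/3 = 855 + 1693.33 ≈ 2548
y = 368 + 2 × 2482/3 = 368 + 1654.67 ≈ 2023

(2548, 2023)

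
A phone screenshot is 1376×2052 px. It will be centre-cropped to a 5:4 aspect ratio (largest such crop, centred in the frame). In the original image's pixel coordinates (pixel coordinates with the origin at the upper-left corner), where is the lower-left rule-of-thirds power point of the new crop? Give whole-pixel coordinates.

x = 459 px, y = 1209 px

1376/2052 < 5/4, so the 5:4 crop keeps the full width 1376 and trims height to 1376 × 4/5 = 1100.80 px.
Top offset = (2052 − 1100.80)/2 = 475.60 px; left offset = 0.
Lower-left is one-third across and two-thirds down within the crop:
x = 0.00 + 1 × 1376.00/3 ≈ 459; y = 475.60 + 2 × 1100.80/3 ≈ 1209.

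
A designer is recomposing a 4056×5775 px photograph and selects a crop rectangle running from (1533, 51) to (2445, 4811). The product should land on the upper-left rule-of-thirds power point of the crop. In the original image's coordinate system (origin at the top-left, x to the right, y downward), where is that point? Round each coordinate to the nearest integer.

x = 1837 px, y = 1638 px

Crop width = 2445 − 1533 = 912 px; one third is 304.00 px.
Crop height = 4811 − 51 = 4760 px; one third is 1586.67 px.
The upper-left point is one-third across and one-third down within the crop:
x = 1533 + 1 × 304.00 ≈ 1837; y = 51 + 1 × 1586.67 ≈ 1638.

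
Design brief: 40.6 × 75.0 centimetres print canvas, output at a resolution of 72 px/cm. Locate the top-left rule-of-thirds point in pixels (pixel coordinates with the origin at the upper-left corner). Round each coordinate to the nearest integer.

(974, 1800)

In pixels the canvas is 40.6 × 72 = 2923.2 wide and 75.0 × 72 = 5400 tall.
The top-left point is one-third across and one-third down:
x = 1 × 2923.2/3 ≈ 974; y = 1 × 5400/3 ≈ 1800.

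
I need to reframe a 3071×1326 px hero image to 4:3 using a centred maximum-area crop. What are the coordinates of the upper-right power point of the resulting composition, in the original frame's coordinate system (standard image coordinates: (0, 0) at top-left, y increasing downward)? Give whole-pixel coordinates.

3071/1326 > 4/3, so the 4:3 crop keeps the full height 1326 and trims width to 1326 × 4/3 = 1768.00 px.
Left offset = (3071 − 1768.00)/2 = 651.50 px; top offset = 0.
Upper-right is two-thirds across and one-third down within the crop:
x = 651.50 + 2 × 1768.00/3 ≈ 1830; y = 0.00 + 1 × 1326.00/3 ≈ 442.

x = 1830 px, y = 442 px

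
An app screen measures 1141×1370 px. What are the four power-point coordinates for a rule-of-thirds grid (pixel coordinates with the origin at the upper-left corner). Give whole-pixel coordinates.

(380, 457), (761, 457), (380, 913), (761, 913)

One third of 1141 is 380.33; one third of 1370 is 456.67.
Vertical third lines at x = 380 and x = 761; horizontal third lines at y = 457 and y = 913.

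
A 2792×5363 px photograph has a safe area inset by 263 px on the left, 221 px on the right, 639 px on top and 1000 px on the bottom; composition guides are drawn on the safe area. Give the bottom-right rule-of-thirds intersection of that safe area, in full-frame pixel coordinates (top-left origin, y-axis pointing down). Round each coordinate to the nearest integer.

(1802, 3122)

Content width = 2792 − 263 − 221 = 2308 px; content height = 5363 − 639 − 1000 = 3724 px.
Bottom-right is two-thirds across and two-thirds down within the safe area.
x = 263 + 2 × 2308/3 = 263 + 1538.67 ≈ 1802
y = 639 + 2 × 3724/3 = 639 + 2482.67 ≈ 3122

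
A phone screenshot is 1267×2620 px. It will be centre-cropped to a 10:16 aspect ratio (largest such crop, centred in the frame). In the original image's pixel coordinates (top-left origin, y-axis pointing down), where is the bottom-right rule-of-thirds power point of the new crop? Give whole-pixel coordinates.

1267/2620 < 10/16, so the 10:16 crop keeps the full width 1267 and trims height to 1267 × 16/10 = 2027.20 px.
Top offset = (2620 − 2027.20)/2 = 296.40 px; left offset = 0.
Bottom-right is two-thirds across and two-thirds down within the crop:
x = 0.00 + 2 × 1267.00/3 ≈ 845; y = 296.40 + 2 × 2027.20/3 ≈ 1648.

(845, 1648)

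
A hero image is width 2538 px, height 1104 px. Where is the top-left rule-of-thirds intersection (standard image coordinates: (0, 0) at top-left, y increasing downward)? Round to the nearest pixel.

The top-left point sits one-third of the way across and one-third of the way down.
x = 1 × 2538/3 ≈ 846; y = 1 × 1104/3 ≈ 368.

x = 846 px, y = 368 px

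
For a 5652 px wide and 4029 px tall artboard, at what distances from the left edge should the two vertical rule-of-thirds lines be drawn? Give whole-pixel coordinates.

1884 px and 3768 px

5652 / 3 = 1884, so the vertical lines sit at one and two thirds of 5652.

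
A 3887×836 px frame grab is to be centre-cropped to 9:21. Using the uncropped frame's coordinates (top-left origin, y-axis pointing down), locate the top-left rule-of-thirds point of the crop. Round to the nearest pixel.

3887/836 > 9/21, so the 9:21 crop keeps the full height 836 and trims width to 836 × 9/21 = 358.29 px.
Left offset = (3887 − 358.29)/2 = 1764.36 px; top offset = 0.
Top-left is one-third across and one-third down within the crop:
x = 1764.36 + 1 × 358.29/3 ≈ 1884; y = 0.00 + 1 × 836.00/3 ≈ 279.

x = 1884 px, y = 279 px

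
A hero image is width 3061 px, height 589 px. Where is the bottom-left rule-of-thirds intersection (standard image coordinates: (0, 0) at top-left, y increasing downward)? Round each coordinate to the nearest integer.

The bottom-left point sits one-third of the way across and two-thirds of the way down.
x = 1 × 3061/3 ≈ 1020; y = 2 × 589/3 ≈ 393.

x = 1020 px, y = 393 px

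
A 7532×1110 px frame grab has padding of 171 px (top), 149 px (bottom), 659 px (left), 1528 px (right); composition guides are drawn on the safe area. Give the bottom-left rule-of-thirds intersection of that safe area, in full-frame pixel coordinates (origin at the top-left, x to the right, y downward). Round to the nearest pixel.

Content width = 7532 − 659 − 1528 = 5345 px; content height = 1110 − 171 − 149 = 790 px.
Bottom-left is one-third across and two-thirds down within the safe area.
x = 659 + 1 × 5345/3 = 659 + 1781.67 ≈ 2441
y = 171 + 2 × 790/3 = 171 + 526.67 ≈ 698

(2441, 698)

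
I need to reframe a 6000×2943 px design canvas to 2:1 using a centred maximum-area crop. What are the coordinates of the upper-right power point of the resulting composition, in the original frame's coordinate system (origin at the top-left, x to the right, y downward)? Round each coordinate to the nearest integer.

x = 3981 px, y = 981 px

6000/2943 > 2/1, so the 2:1 crop keeps the full height 2943 and trims width to 2943 × 2/1 = 5886.00 px.
Left offset = (6000 − 5886.00)/2 = 57.00 px; top offset = 0.
Upper-right is two-thirds across and one-third down within the crop:
x = 57.00 + 2 × 5886.00/3 ≈ 3981; y = 0.00 + 1 × 2943.00/3 ≈ 981.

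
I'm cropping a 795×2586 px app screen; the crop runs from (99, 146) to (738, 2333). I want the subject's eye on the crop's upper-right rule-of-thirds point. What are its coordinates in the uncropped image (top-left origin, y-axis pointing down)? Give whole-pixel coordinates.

Crop width = 738 − 99 = 639 px; one third is 213.00 px.
Crop height = 2333 − 146 = 2187 px; one third is 729.00 px.
The upper-right point is two-thirds across and one-third down within the crop:
x = 99 + 2 × 213.00 ≈ 525; y = 146 + 1 × 729.00 ≈ 875.

(525, 875)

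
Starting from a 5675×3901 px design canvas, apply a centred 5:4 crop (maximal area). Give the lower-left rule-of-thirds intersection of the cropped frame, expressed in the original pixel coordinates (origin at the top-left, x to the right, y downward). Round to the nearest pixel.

x = 2025 px, y = 2601 px

5675/3901 > 5/4, so the 5:4 crop keeps the full height 3901 and trims width to 3901 × 5/4 = 4876.25 px.
Left offset = (5675 − 4876.25)/2 = 399.38 px; top offset = 0.
Lower-left is one-third across and two-thirds down within the crop:
x = 399.38 + 1 × 4876.25/3 ≈ 2025; y = 0.00 + 2 × 3901.00/3 ≈ 2601.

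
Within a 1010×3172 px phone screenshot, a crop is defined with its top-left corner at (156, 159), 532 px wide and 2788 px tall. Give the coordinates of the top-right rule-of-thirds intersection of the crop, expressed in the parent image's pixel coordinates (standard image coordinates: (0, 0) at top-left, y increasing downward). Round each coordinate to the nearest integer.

One third of the crop width 532 is 177.33 px.
One third of the crop height 2788 is 929.33 px.
The top-right point is two-thirds across and one-third down within the crop:
x = 156 + 2 × 177.33 ≈ 511; y = 159 + 1 × 929.33 ≈ 1088.

x = 511 px, y = 1088 px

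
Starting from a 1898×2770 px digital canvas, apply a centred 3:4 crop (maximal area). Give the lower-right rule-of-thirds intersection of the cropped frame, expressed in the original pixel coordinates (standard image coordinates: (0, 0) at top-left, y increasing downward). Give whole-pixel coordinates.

x = 1265 px, y = 1807 px

1898/2770 < 3/4, so the 3:4 crop keeps the full width 1898 and trims height to 1898 × 4/3 = 2530.67 px.
Top offset = (2770 − 2530.67)/2 = 119.67 px; left offset = 0.
Lower-right is two-thirds across and two-thirds down within the crop:
x = 0.00 + 2 × 1898.00/3 ≈ 1265; y = 119.67 + 2 × 2530.67/3 ≈ 1807.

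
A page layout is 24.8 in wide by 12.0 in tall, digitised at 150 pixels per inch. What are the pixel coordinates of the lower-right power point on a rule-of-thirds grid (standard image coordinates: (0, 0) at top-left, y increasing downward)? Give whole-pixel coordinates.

x = 2480 px, y = 1200 px

In pixels the canvas is 24.8 × 150 = 3720 wide and 12.0 × 150 = 1800 tall.
The lower-right point is two-thirds across and two-thirds down:
x = 2 × 3720/3 ≈ 2480; y = 2 × 1800/3 ≈ 1200.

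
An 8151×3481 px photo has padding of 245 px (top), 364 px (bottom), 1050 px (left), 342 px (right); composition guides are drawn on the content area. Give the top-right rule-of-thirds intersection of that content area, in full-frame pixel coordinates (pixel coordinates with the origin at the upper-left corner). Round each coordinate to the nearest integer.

x = 5556 px, y = 1202 px

Content width = 8151 − 1050 − 342 = 6759 px; content height = 3481 − 245 − 364 = 2872 px.
Top-right is two-thirds across and one-third down within the content area.
x = 1050 + 2 × 6759/3 = 1050 + 4506.00 ≈ 5556
y = 245 + 1 × 2872/3 = 245 + 957.33 ≈ 1202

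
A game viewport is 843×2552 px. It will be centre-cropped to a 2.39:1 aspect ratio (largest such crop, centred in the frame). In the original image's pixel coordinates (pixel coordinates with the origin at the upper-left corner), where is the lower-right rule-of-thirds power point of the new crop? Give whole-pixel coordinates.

843/2552 < 2.39/1, so the 2.39:1 crop keeps the full width 843 and trims height to 843 × 1/2.39 = 352.72 px.
Top offset = (2552 − 352.72)/2 = 1099.64 px; left offset = 0.
Lower-right is two-thirds across and two-thirds down within the crop:
x = 0.00 + 2 × 843.00/3 ≈ 562; y = 1099.64 + 2 × 352.72/3 ≈ 1335.

x = 562 px, y = 1335 px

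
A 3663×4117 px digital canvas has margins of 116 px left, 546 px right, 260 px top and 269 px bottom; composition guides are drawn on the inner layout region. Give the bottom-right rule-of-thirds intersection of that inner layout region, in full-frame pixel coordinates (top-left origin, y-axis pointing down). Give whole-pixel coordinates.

Content width = 3663 − 116 − 546 = 3001 px; content height = 4117 − 260 − 269 = 3588 px.
Bottom-right is two-thirds across and two-thirds down within the inner layout region.
x = 116 + 2 × 3001/3 = 116 + 2000.67 ≈ 2117
y = 260 + 2 × 3588/3 = 260 + 2392.00 ≈ 2652

(2117, 2652)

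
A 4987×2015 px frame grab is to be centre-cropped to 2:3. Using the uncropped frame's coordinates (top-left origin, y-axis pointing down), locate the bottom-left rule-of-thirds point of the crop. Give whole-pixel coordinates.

4987/2015 > 2/3, so the 2:3 crop keeps the full height 2015 and trims width to 2015 × 2/3 = 1343.33 px.
Left offset = (4987 − 1343.33)/2 = 1821.83 px; top offset = 0.
Bottom-left is one-third across and two-thirds down within the crop:
x = 1821.83 + 1 × 1343.33/3 ≈ 2270; y = 0.00 + 2 × 2015.00/3 ≈ 1343.

(2270, 1343)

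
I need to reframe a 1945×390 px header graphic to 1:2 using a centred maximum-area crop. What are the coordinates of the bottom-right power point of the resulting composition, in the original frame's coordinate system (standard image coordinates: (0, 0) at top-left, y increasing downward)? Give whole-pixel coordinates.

(1005, 260)

1945/390 > 1/2, so the 1:2 crop keeps the full height 390 and trims width to 390 × 1/2 = 195.00 px.
Left offset = (1945 − 195.00)/2 = 875.00 px; top offset = 0.
Bottom-right is two-thirds across and two-thirds down within the crop:
x = 875.00 + 2 × 195.00/3 ≈ 1005; y = 0.00 + 2 × 390.00/3 ≈ 260.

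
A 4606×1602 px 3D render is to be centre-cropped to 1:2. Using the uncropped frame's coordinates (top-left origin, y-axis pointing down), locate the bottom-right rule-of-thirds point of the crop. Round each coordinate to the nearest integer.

(2437, 1068)

4606/1602 > 1/2, so the 1:2 crop keeps the full height 1602 and trims width to 1602 × 1/2 = 801.00 px.
Left offset = (4606 − 801.00)/2 = 1902.50 px; top offset = 0.
Bottom-right is two-thirds across and two-thirds down within the crop:
x = 1902.50 + 2 × 801.00/3 ≈ 2437; y = 0.00 + 2 × 1602.00/3 ≈ 1068.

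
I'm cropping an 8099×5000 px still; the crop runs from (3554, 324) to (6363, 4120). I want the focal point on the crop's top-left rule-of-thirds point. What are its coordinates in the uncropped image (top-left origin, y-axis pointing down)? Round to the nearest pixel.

Crop width = 6363 − 3554 = 2809 px; one third is 936.33 px.
Crop height = 4120 − 324 = 3796 px; one third is 1265.33 px.
The top-left point is one-third across and one-third down within the crop:
x = 3554 + 1 × 936.33 ≈ 4490; y = 324 + 1 × 1265.33 ≈ 1589.

(4490, 1589)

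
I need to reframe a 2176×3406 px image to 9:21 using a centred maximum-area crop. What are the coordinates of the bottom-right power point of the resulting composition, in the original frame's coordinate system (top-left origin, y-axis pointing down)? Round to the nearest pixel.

(1331, 2271)

2176/3406 > 9/21, so the 9:21 crop keeps the full height 3406 and trims width to 3406 × 9/21 = 1459.71 px.
Left offset = (2176 − 1459.71)/2 = 358.14 px; top offset = 0.
Bottom-right is two-thirds across and two-thirds down within the crop:
x = 358.14 + 2 × 1459.71/3 ≈ 1331; y = 0.00 + 2 × 3406.00/3 ≈ 2271.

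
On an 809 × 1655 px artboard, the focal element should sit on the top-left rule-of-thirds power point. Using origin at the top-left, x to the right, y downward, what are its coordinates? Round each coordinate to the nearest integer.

(270, 552)

The top-left point sits one-third of the way across and one-third of the way down.
x = 1 × 809/3 ≈ 270; y = 1 × 1655/3 ≈ 552.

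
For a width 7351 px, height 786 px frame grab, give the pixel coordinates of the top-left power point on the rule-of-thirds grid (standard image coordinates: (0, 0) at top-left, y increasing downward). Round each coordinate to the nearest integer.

x = 2450 px, y = 262 px

The top-left point sits one-third of the way across and one-third of the way down.
x = 1 × 7351/3 ≈ 2450; y = 1 × 786/3 ≈ 262.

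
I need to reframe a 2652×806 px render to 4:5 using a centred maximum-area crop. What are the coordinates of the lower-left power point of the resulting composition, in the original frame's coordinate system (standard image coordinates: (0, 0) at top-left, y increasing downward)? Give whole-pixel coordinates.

x = 1219 px, y = 537 px

2652/806 > 4/5, so the 4:5 crop keeps the full height 806 and trims width to 806 × 4/5 = 644.80 px.
Left offset = (2652 − 644.80)/2 = 1003.60 px; top offset = 0.
Lower-left is one-third across and two-thirds down within the crop:
x = 1003.60 + 1 × 644.80/3 ≈ 1219; y = 0.00 + 2 × 806.00/3 ≈ 537.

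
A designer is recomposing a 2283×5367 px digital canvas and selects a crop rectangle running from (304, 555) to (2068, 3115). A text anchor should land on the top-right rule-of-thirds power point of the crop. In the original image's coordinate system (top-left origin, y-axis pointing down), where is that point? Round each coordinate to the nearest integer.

Crop width = 2068 − 304 = 1764 px; one third is 588.00 px.
Crop height = 3115 − 555 = 2560 px; one third is 853.33 px.
The top-right point is two-thirds across and one-third down within the crop:
x = 304 + 2 × 588.00 ≈ 1480; y = 555 + 1 × 853.33 ≈ 1408.

x = 1480 px, y = 1408 px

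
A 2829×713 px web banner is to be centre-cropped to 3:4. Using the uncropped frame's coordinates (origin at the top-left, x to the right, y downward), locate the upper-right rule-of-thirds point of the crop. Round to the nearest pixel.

x = 1504 px, y = 238 px

2829/713 > 3/4, so the 3:4 crop keeps the full height 713 and trims width to 713 × 3/4 = 534.75 px.
Left offset = (2829 − 534.75)/2 = 1147.12 px; top offset = 0.
Upper-right is two-thirds across and one-third down within the crop:
x = 1147.12 + 2 × 534.75/3 ≈ 1504; y = 0.00 + 1 × 713.00/3 ≈ 238.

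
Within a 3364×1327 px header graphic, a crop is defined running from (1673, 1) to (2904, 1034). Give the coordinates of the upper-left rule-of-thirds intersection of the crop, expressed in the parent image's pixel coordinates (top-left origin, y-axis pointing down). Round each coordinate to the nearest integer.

(2083, 345)

Crop width = 2904 − 1673 = 1231 px; one third is 410.33 px.
Crop height = 1034 − 1 = 1033 px; one third is 344.33 px.
The upper-left point is one-third across and one-third down within the crop:
x = 1673 + 1 × 410.33 ≈ 2083; y = 1 + 1 × 344.33 ≈ 345.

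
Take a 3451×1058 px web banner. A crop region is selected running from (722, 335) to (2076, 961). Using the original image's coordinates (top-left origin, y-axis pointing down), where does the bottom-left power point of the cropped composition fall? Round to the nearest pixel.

(1173, 752)

Crop width = 2076 − 722 = 1354 px; one third is 451.33 px.
Crop height = 961 − 335 = 626 px; one third is 208.67 px.
The bottom-left point is one-third across and two-thirds down within the crop:
x = 722 + 1 × 451.33 ≈ 1173; y = 335 + 2 × 208.67 ≈ 752.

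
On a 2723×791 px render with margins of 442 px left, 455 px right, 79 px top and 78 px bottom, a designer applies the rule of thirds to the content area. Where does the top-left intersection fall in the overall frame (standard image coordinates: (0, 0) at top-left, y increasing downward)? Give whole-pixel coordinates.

Content width = 2723 − 442 − 455 = 1826 px; content height = 791 − 79 − 78 = 634 px.
Top-left is one-third across and one-third down within the content area.
x = 442 + 1 × 1826/3 = 442 + 608.67 ≈ 1051
y = 79 + 1 × 634/3 = 79 + 211.33 ≈ 290

x = 1051 px, y = 290 px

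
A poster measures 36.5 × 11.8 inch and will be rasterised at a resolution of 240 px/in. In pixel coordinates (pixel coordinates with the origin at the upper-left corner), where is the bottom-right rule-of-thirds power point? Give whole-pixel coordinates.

In pixels the canvas is 36.5 × 240 = 8760 wide and 11.8 × 240 = 2832 tall.
The bottom-right point is two-thirds across and two-thirds down:
x = 2 × 8760/3 ≈ 5840; y = 2 × 2832/3 ≈ 1888.

(5840, 1888)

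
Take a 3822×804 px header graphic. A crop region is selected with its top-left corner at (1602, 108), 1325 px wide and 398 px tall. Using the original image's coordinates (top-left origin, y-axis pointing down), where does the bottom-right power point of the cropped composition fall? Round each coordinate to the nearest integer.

One third of the crop width 1325 is 441.67 px.
One third of the crop height 398 is 132.67 px.
The bottom-right point is two-thirds across and two-thirds down within the crop:
x = 1602 + 2 × 441.67 ≈ 2485; y = 108 + 2 × 132.67 ≈ 373.

x = 2485 px, y = 373 px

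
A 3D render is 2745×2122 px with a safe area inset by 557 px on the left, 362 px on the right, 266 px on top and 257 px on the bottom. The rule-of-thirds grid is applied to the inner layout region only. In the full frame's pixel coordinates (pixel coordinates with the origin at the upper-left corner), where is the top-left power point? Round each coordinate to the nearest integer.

(1166, 799)

Content width = 2745 − 557 − 362 = 1826 px; content height = 2122 − 266 − 257 = 1599 px.
Top-left is one-third across and one-third down within the inner layout region.
x = 557 + 1 × 1826/3 = 557 + 608.67 ≈ 1166
y = 266 + 1 × 1599/3 = 266 + 533.00 ≈ 799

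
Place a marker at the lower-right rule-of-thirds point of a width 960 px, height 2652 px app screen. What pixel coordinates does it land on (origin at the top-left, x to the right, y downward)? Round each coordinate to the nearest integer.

(640, 1768)

The lower-right point sits two-thirds of the way across and two-thirds of the way down.
x = 2 × 960/3 ≈ 640; y = 2 × 2652/3 ≈ 1768.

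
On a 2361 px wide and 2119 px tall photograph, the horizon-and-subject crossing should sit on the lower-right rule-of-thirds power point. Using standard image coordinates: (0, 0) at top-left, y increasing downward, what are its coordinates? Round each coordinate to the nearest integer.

(1574, 1413)

The lower-right point sits two-thirds of the way across and two-thirds of the way down.
x = 2 × 2361/3 ≈ 1574; y = 2 × 2119/3 ≈ 1413.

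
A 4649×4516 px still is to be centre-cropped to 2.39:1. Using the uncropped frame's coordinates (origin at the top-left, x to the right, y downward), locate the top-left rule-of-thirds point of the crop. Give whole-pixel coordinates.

4649/4516 < 2.39/1, so the 2.39:1 crop keeps the full width 4649 and trims height to 4649 × 1/2.39 = 1945.19 px.
Top offset = (4516 − 1945.19)/2 = 1285.41 px; left offset = 0.
Top-left is one-third across and one-third down within the crop:
x = 0.00 + 1 × 4649.00/3 ≈ 1550; y = 1285.41 + 1 × 1945.19/3 ≈ 1934.

(1550, 1934)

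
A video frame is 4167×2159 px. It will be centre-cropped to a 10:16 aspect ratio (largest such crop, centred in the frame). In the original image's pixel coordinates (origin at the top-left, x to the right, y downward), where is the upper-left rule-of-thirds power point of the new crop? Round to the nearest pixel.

4167/2159 > 10/16, so the 10:16 crop keeps the full height 2159 and trims width to 2159 × 10/16 = 1349.38 px.
Left offset = (4167 − 1349.38)/2 = 1408.81 px; top offset = 0.
Upper-left is one-third across and one-third down within the crop:
x = 1408.81 + 1 × 1349.38/3 ≈ 1859; y = 0.00 + 1 × 2159.00/3 ≈ 720.

x = 1859 px, y = 720 px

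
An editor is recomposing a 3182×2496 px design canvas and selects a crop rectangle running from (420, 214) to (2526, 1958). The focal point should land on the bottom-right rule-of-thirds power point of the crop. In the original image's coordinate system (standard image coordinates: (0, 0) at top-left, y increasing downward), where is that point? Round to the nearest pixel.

Crop width = 2526 − 420 = 2106 px; one third is 702.00 px.
Crop height = 1958 − 214 = 1744 px; one third is 581.33 px.
The bottom-right point is two-thirds across and two-thirds down within the crop:
x = 420 + 2 × 702.00 ≈ 1824; y = 214 + 2 × 581.33 ≈ 1377.

x = 1824 px, y = 1377 px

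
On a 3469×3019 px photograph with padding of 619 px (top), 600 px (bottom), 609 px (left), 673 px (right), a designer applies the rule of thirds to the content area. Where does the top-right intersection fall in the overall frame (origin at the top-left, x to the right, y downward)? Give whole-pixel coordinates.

Content width = 3469 − 609 − 673 = 2187 px; content height = 3019 − 619 − 600 = 1800 px.
Top-right is two-thirds across and one-third down within the content area.
x = 609 + 2 × 2187/3 = 609 + 1458.00 ≈ 2067
y = 619 + 1 × 1800/3 = 619 + 600.00 ≈ 1219

(2067, 1219)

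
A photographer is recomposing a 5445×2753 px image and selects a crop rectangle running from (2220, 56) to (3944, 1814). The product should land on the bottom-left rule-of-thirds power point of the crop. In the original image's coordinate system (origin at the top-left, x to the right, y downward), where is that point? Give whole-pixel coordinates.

(2795, 1228)

Crop width = 3944 − 2220 = 1724 px; one third is 574.67 px.
Crop height = 1814 − 56 = 1758 px; one third is 586.00 px.
The bottom-left point is one-third across and two-thirds down within the crop:
x = 2220 + 1 × 574.67 ≈ 2795; y = 56 + 2 × 586.00 ≈ 1228.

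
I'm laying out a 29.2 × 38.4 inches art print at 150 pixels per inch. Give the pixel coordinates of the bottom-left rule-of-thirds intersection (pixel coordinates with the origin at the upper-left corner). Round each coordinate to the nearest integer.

In pixels the canvas is 29.2 × 150 = 4380 wide and 38.4 × 150 = 5760 tall.
The bottom-left point is one-third across and two-thirds down:
x = 1 × 4380/3 ≈ 1460; y = 2 × 5760/3 ≈ 3840.

x = 1460 px, y = 3840 px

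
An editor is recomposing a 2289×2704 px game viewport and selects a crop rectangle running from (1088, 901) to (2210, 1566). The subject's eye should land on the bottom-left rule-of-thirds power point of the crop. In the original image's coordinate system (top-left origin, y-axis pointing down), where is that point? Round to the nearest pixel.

Crop width = 2210 − 1088 = 1122 px; one third is 374.00 px.
Crop height = 1566 − 901 = 665 px; one third is 221.67 px.
The bottom-left point is one-third across and two-thirds down within the crop:
x = 1088 + 1 × 374.00 ≈ 1462; y = 901 + 2 × 221.67 ≈ 1344.

(1462, 1344)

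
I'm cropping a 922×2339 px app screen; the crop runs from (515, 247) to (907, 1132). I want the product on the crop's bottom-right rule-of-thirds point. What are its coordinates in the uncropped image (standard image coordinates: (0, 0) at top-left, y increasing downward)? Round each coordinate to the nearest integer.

(776, 837)

Crop width = 907 − 515 = 392 px; one third is 130.67 px.
Crop height = 1132 − 247 = 885 px; one third is 295.00 px.
The bottom-right point is two-thirds across and two-thirds down within the crop:
x = 515 + 2 × 130.67 ≈ 776; y = 247 + 2 × 295.00 ≈ 837.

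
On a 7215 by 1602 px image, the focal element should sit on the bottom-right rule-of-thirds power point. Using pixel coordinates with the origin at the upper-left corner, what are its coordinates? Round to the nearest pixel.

The bottom-right point sits two-thirds of the way across and two-thirds of the way down.
x = 2 × 7215/3 ≈ 4810; y = 2 × 1602/3 ≈ 1068.

x = 4810 px, y = 1068 px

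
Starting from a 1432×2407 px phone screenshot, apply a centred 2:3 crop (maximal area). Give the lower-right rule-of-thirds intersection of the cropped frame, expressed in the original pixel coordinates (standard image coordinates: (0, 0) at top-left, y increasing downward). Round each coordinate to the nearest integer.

1432/2407 < 2/3, so the 2:3 crop keeps the full width 1432 and trims height to 1432 × 3/2 = 2148.00 px.
Top offset = (2407 − 2148.00)/2 = 129.50 px; left offset = 0.
Lower-right is two-thirds across and two-thirds down within the crop:
x = 0.00 + 2 × 1432.00/3 ≈ 955; y = 129.50 + 2 × 2148.00/3 ≈ 1562.

x = 955 px, y = 1562 px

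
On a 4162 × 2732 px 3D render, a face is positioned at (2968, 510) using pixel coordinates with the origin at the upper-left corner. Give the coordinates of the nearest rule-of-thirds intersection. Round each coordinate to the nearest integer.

x = 2775 px, y = 911 px

Third lines: x ∈ {1387, 2775}, y ∈ {911, 1821}.
2968 is closer to x = 2775; 510 is closer to y = 911.
So the nearest intersection is the upper-right power point.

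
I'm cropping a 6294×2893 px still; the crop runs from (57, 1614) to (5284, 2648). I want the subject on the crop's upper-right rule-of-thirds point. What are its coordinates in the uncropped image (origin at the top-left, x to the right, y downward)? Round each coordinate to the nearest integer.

Crop width = 5284 − 57 = 5227 px; one third is 1742.33 px.
Crop height = 2648 − 1614 = 1034 px; one third is 344.67 px.
The upper-right point is two-thirds across and one-third down within the crop:
x = 57 + 2 × 1742.33 ≈ 3542; y = 1614 + 1 × 344.67 ≈ 1959.

(3542, 1959)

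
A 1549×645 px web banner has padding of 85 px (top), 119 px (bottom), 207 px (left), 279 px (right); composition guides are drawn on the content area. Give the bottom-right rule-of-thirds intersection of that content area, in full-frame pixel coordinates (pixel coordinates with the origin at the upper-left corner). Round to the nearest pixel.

Content width = 1549 − 207 − 279 = 1063 px; content height = 645 − 85 − 119 = 441 px.
Bottom-right is two-thirds across and two-thirds down within the content area.
x = 207 + 2 × 1063/3 = 207 + 708.67 ≈ 916
y = 85 + 2 × 441/3 = 85 + 294.00 ≈ 379

x = 916 px, y = 379 px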